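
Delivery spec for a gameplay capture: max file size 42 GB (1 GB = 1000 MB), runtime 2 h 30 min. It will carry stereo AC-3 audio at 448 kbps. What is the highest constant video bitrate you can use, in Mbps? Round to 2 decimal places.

36.89 Mbps

Budget: 42 GB = 336000.0 Mb.
2 h 30 min = 150 min = 9000 s
Total bitrate budget: 336000.0 Mb / 9000 s = 37.333 Mbps.
Audio: 448 kbps = 0.448 Mbps.
Video: 37.333 − 0.448 = 36.885 Mbps.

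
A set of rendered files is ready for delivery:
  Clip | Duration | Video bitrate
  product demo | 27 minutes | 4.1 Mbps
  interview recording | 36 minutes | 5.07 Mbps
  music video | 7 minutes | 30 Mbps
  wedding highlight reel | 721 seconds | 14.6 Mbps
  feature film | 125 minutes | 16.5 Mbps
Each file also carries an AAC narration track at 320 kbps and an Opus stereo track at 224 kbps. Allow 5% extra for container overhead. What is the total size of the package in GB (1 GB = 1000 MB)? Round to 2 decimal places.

22.47 GB

Audio total: 320 + 224 = 544 kbps = 0.544 Mbps.
product demo: 4.644 Mbps × 1620 s × 1.05 = 7899.4 Mb
interview recording: 5.614 Mbps × 2160 s × 1.05 = 12732.6 Mb
music video: 30.544 Mbps × 420 s × 1.05 = 13469.9 Mb
wedding highlight reel: 15.144 Mbps × 721 s × 1.05 = 11464.8 Mb
feature film: 17.044 Mbps × 7500 s × 1.05 = 134221.5 Mb
Total: 179788.2 Mb = 22473.5 MB.
= 22.47 GB.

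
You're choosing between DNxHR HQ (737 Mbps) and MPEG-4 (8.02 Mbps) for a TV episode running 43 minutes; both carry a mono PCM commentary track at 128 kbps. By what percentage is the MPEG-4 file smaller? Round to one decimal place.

43 min = 2580 s
Audio: 128 kbps = 0.128 Mbps.
DNxHR HQ: 737.128 Mbps × 2580 s = 1901790.2 Mb = 237.724 GB.
MPEG-4: 8.148 Mbps × 2580 s = 21021.8 Mb = 2.628 GB.
Reduction: (1 − 2.628/237.724) × 100 = 98.89%.

98.9%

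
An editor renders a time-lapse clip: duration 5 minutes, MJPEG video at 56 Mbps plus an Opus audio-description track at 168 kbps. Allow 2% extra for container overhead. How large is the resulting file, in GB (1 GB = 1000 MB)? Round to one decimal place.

5 min = 300 s
Audio: 168 kbps = 0.168 Mbps.
Total bitrate: 56 + 0.168 = 56.168 Mbps.
Stream data: 56.168 Mbps × 300 s = 16850.4 Mb.
With 2% container overhead: ×1.02.
17,187 Mb ÷ 8 = 2,148 MB → 2.148 GB.

2.1 GB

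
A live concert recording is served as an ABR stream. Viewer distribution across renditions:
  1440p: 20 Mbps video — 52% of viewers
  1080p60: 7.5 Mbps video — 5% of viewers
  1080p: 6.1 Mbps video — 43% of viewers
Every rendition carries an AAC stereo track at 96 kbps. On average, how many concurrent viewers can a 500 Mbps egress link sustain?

Audio: 96 kbps = 0.096 Mbps.
Average per-viewer bitrate: 0.52×20.096 + 0.05×7.596 + 0.43×6.196 = 13.494 Mbps.
500 Mbps = 500.0 Mbps; 500.0 / 13.494 = 37.05 → 37.

37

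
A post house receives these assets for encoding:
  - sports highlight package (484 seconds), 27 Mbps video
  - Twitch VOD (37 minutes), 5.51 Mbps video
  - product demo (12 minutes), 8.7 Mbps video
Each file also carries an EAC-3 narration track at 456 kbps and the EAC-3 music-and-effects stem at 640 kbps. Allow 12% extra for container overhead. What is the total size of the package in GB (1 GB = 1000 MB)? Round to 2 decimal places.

Audio total: 456 + 640 = 1096 kbps = 1.096 Mbps.
sports highlight package: 28.096 Mbps × 484 s × 1.12 = 15230.3 Mb
Twitch VOD: 6.606 Mbps × 2220 s × 1.12 = 16425.2 Mb
product demo: 9.796 Mbps × 720 s × 1.12 = 7899.5 Mb
Total: 39554.9 Mb = 4944.4 MB.
= 4.944 GB.

4.94 GB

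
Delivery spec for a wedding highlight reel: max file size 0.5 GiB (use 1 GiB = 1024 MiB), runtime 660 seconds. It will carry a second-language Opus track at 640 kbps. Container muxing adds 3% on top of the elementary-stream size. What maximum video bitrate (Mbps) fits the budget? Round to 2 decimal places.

Budget: 0.5 GiB = 4295.0 Mb.
Stream payload after overhead: 4295.0 / 1.03 = 4169.9 Mb.
Total bitrate budget: 4169.9 Mb / 660 s = 6.318 Mbps.
Audio: 640 kbps = 0.640 Mbps.
Video: 6.318 − 0.640 = 5.678 Mbps.

5.68 Mbps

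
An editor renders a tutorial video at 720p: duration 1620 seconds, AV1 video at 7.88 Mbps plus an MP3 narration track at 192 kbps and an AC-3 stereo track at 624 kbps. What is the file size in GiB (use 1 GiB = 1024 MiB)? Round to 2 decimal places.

Audio total: 192 + 624 = 816 kbps = 0.816 Mbps.
Total bitrate: 7.88 + 0.816 = 8.696 Mbps.
Stream data: 8.696 Mbps × 1620 s = 14087.5 Mb.
14,088 Mb = 1,760,940,000 bytes ÷ 1,073,741,824 = 1.640 GiB.

1.64 GiB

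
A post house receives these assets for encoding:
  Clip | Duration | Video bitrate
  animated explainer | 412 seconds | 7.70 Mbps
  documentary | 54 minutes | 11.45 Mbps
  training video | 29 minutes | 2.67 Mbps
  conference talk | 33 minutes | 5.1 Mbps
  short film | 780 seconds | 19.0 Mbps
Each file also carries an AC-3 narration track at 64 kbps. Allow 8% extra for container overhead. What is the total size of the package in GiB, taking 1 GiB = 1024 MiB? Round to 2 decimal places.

8.85 GiB

Audio: 64 kbps = 0.064 Mbps.
animated explainer: 7.764 Mbps × 412 s × 1.08 = 3454.7 Mb
documentary: 11.514 Mbps × 3240 s × 1.08 = 40289.8 Mb
training video: 2.734 Mbps × 1740 s × 1.08 = 5137.7 Mb
conference talk: 5.164 Mbps × 1980 s × 1.08 = 11042.7 Mb
short film: 19.064 Mbps × 780 s × 1.08 = 16059.5 Mb
Total: 75984.4 Mb = 9498.1 MB.
= 8.846 GiB.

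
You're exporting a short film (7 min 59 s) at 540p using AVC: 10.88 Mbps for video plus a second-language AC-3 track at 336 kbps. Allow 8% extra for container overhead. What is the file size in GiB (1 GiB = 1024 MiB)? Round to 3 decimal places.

7 min 59 s = 479 s
Audio: 336 kbps = 0.336 Mbps.
Total bitrate: 10.88 + 0.336 = 11.216 Mbps.
Stream data: 11.216 Mbps × 479 s = 5372.5 Mb.
With 8% container overhead: ×1.08.
5,802 Mb = 725,282,640 bytes ÷ 1,073,741,824 = 0.6755 GiB.

0.675 GiB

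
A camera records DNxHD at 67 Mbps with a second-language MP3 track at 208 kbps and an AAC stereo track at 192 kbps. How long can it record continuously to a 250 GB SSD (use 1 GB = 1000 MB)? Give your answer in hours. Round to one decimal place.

Audio total: 208 + 192 = 400 kbps = 0.400 Mbps.
Total bitrate: 67 + 0.400 = 67.400 Mbps.
Capacity: 250 GB = 2,000,000 Mb.
Recording time: 2,000,000 / 67.400 = 29,674 s ≈ 8.24 hours.

8.2 hours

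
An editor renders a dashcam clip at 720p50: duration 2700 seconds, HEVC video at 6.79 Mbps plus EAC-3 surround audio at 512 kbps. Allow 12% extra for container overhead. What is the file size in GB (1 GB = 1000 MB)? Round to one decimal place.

Audio: 512 kbps = 0.512 Mbps.
Total bitrate: 6.79 + 0.512 = 7.302 Mbps.
Stream data: 7.302 Mbps × 2700 s = 19715.4 Mb.
With 12% container overhead: ×1.12.
22,081 Mb ÷ 8 = 2,760 MB → 2.760 GB.

2.8 GB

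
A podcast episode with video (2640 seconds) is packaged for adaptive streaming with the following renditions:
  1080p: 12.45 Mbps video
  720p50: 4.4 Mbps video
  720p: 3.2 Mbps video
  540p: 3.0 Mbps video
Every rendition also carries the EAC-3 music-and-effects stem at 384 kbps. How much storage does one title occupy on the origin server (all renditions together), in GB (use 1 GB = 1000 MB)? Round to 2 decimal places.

Audio: 384 kbps = 0.384 Mbps.
Sum of rendition bitrates: (12.45+0.384) + (4.4+0.384) + (3.2+0.384) + (3.0+0.384) = 24.586 Mbps.
× 2640 s = 64,907 Mb = 8,113 MB = 8.113 GB.

8.11 GB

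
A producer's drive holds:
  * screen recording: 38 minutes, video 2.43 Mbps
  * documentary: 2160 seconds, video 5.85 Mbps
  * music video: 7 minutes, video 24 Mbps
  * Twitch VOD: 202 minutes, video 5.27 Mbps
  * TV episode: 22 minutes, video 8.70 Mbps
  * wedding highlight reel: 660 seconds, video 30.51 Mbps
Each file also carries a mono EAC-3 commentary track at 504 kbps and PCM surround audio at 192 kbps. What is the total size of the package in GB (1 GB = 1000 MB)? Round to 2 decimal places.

Audio total: 504 + 192 = 696 kbps = 0.696 Mbps.
screen recording: 3.126 Mbps × 2280 s = 7127.3 Mb
documentary: 6.546 Mbps × 2160 s = 14139.4 Mb
music video: 24.696 Mbps × 420 s = 10372.3 Mb
Twitch VOD: 5.966 Mbps × 12120 s = 72307.9 Mb
TV episode: 9.396 Mbps × 1320 s = 12402.7 Mb
wedding highlight reel: 31.206 Mbps × 660 s = 20596.0 Mb
Total: 136945.6 Mb = 17118.2 MB.
= 17.12 GB.

17.12 GB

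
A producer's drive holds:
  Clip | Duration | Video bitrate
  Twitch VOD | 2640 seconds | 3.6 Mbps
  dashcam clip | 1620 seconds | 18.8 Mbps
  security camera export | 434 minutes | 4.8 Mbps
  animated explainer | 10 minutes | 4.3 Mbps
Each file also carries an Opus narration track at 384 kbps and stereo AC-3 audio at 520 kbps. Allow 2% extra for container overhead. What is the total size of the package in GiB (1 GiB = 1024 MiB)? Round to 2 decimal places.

23.21 GiB

Audio total: 384 + 520 = 904 kbps = 0.904 Mbps.
Twitch VOD: 4.504 Mbps × 2640 s × 1.02 = 12128.4 Mb
dashcam clip: 19.704 Mbps × 1620 s × 1.02 = 32558.9 Mb
security camera export: 5.704 Mbps × 26040 s × 1.02 = 151502.8 Mb
animated explainer: 5.204 Mbps × 600 s × 1.02 = 3184.8 Mb
Total: 199374.9 Mb = 24921.9 MB.
= 23.21 GiB.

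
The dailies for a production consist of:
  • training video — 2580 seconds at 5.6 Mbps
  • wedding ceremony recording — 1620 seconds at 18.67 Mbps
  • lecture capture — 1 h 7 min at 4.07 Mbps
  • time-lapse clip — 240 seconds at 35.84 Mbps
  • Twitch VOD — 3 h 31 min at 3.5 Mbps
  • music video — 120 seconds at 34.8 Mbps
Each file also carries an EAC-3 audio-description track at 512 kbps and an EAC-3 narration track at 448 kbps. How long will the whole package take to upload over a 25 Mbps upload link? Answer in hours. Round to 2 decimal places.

1.54 hours

Audio total: 512 + 448 = 960 kbps = 0.960 Mbps.
training video: 6.560 Mbps × 2580 s = 16924.8 Mb
wedding ceremony recording: 19.630 Mbps × 1620 s = 31800.6 Mb
lecture capture: 5.030 Mbps × 4020 s = 20220.6 Mb
time-lapse clip: 36.800 Mbps × 240 s = 8832.0 Mb
Twitch VOD: 4.460 Mbps × 12660 s = 56463.6 Mb
music video: 35.760 Mbps × 120 s = 4291.2 Mb
Total: 138532.8 Mb = 17316.6 MB.
At 25 Mbps: 138532.8 / 25 = 5541 s ≈ 1.54 hours.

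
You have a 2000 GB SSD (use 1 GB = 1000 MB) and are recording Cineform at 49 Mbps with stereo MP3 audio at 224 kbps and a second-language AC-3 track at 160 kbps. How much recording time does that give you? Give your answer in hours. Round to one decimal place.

90.0 hours

Audio total: 224 + 160 = 384 kbps = 0.384 Mbps.
Total bitrate: 49 + 0.384 = 49.384 Mbps.
Capacity: 2000 GB = 16,000,000 Mb.
Recording time: 16,000,000 / 49.384 = 323,992 s ≈ 90.0 hours.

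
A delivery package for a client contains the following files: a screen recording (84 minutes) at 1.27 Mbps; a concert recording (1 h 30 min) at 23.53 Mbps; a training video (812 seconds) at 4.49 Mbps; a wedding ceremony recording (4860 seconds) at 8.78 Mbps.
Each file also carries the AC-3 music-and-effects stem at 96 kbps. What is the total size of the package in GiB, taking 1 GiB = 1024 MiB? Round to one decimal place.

Audio: 96 kbps = 0.096 Mbps.
screen recording: 1.366 Mbps × 5040 s = 6884.6 Mb
concert recording: 23.626 Mbps × 5400 s = 127580.4 Mb
training video: 4.586 Mbps × 812 s = 3723.8 Mb
wedding ceremony recording: 8.876 Mbps × 4860 s = 43137.4 Mb
Total: 181326.2 Mb = 22665.8 MB.
= 21.11 GiB.

21.1 GiB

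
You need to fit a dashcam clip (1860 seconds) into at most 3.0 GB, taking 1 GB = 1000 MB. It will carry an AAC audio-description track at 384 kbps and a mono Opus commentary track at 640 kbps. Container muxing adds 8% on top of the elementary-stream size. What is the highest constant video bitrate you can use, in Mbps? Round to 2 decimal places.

Budget: 3.0 GB = 24000.0 Mb.
Stream payload after overhead: 24000.0 / 1.08 = 22222.2 Mb.
Total bitrate budget: 22222.2 Mb / 1860 s = 11.947 Mbps.
Audio total: 384 + 640 = 1024 kbps = 1.024 Mbps.
Video: 11.947 − 1.024 = 10.923 Mbps.

10.92 Mbps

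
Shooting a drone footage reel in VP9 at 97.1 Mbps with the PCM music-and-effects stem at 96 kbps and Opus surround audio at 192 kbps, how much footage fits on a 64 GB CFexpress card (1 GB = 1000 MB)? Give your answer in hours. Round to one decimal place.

Audio total: 96 + 192 = 288 kbps = 0.288 Mbps.
Total bitrate: 97.1 + 0.288 = 97.388 Mbps.
Capacity: 64 GB = 512,000 Mb.
Recording time: 512,000 / 97.388 = 5,257 s ≈ 1.46 hours.

1.5 hours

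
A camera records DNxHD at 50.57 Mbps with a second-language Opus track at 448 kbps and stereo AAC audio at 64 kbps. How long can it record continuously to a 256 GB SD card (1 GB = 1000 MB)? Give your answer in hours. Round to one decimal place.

11.1 hours

Audio total: 448 + 64 = 512 kbps = 0.512 Mbps.
Total bitrate: 50.57 + 0.512 = 51.082 Mbps.
Capacity: 256 GB = 2,048,000 Mb.
Recording time: 2,048,000 / 51.082 = 40,092 s ≈ 11.1 hours.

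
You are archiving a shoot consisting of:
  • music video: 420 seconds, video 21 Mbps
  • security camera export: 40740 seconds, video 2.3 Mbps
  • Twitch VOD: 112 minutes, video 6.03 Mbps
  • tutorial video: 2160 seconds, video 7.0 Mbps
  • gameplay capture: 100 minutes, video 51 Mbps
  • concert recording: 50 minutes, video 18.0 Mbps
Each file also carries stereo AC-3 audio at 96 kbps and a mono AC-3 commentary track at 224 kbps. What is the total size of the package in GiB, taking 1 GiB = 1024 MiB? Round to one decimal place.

62.5 GiB

Audio total: 96 + 224 = 320 kbps = 0.320 Mbps.
music video: 21.320 Mbps × 420 s = 8954.4 Mb
security camera export: 2.620 Mbps × 40740 s = 106738.8 Mb
Twitch VOD: 6.350 Mbps × 6720 s = 42672.0 Mb
tutorial video: 7.320 Mbps × 2160 s = 15811.2 Mb
gameplay capture: 51.320 Mbps × 6000 s = 307920.0 Mb
concert recording: 18.320 Mbps × 3000 s = 54960.0 Mb
Total: 537056.4 Mb = 67132.1 MB.
= 62.52 GiB.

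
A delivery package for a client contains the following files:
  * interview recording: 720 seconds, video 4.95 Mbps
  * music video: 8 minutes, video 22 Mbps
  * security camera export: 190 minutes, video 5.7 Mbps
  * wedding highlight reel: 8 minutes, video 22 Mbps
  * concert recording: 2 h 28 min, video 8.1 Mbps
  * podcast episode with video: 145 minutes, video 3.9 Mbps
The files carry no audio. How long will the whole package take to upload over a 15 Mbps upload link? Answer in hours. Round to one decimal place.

interview recording: 4.950 Mbps × 720 s = 3564.0 Mb
music video: 22.000 Mbps × 480 s = 10560.0 Mb
security camera export: 5.700 Mbps × 11400 s = 64980.0 Mb
wedding highlight reel: 22.000 Mbps × 480 s = 10560.0 Mb
concert recording: 8.100 Mbps × 8880 s = 71928.0 Mb
podcast episode with video: 3.900 Mbps × 8700 s = 33930.0 Mb
Total: 195522.0 Mb = 24440.2 MB.
At 15 Mbps: 195522.0 / 15 = 13035 s ≈ 3.62 hours.

3.6 hours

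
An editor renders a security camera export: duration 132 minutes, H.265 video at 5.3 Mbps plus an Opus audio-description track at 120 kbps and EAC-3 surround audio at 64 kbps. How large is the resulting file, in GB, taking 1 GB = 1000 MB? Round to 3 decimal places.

5.429 GB

132 min = 7920 s
Audio total: 120 + 64 = 184 kbps = 0.184 Mbps.
Total bitrate: 5.3 + 0.184 = 5.484 Mbps.
Stream data: 5.484 Mbps × 7920 s = 43433.3 Mb.
43,433 Mb ÷ 8 = 5,429 MB → 5.429 GB.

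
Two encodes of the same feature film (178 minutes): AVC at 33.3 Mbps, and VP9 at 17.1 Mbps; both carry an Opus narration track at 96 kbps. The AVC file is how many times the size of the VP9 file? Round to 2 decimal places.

1.94

178 min = 10680 s
Audio: 96 kbps = 0.096 Mbps.
AVC: 33.396 Mbps × 10680 s = 356669.3 Mb = 44.584 GB.
VP9: 17.196 Mbps × 10680 s = 183653.3 Mb = 22.957 GB.
Ratio: 44.584 / 22.957 = 1.942.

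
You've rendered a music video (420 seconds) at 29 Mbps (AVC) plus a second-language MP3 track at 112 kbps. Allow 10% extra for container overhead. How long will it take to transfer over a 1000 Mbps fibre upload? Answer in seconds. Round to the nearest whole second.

13 seconds

Audio: 112 kbps = 0.112 Mbps.
Total bitrate: 29.112 Mbps.
File: 29.112 Mbps × 420 s = 12227.0 Mb.
With 10% container overhead: ×1.10. → 13449.7 Mb.
At 1000 Mbps: 13449.7 / 1000 = 13.4 s ≈ 13.4 seconds.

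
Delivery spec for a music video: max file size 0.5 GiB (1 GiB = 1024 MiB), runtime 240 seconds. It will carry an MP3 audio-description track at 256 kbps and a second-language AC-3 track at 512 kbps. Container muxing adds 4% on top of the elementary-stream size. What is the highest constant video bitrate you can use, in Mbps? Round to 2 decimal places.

Budget: 0.5 GiB = 4295.0 Mb.
Stream payload after overhead: 4295.0 / 1.04 = 4129.8 Mb.
Total bitrate budget: 4129.8 Mb / 240 s = 17.207 Mbps.
Audio total: 256 + 512 = 768 kbps = 0.768 Mbps.
Video: 17.207 − 0.768 = 16.439 Mbps.

16.44 Mbps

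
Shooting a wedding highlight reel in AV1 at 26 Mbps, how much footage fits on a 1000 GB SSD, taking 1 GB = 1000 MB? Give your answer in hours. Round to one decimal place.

Capacity: 1000 GB = 8,000,000 Mb.
Recording time: 8,000,000 / 26.000 = 307,692 s ≈ 85.5 hours.

85.5 hours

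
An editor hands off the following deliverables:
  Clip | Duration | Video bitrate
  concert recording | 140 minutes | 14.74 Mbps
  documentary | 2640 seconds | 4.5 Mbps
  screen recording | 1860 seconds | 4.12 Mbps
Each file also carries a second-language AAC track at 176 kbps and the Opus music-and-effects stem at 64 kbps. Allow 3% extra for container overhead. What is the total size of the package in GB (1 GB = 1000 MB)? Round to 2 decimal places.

Audio total: 176 + 64 = 240 kbps = 0.240 Mbps.
concert recording: 14.980 Mbps × 8400 s × 1.03 = 129607.0 Mb
documentary: 4.740 Mbps × 2640 s × 1.03 = 12889.0 Mb
screen recording: 4.360 Mbps × 1860 s × 1.03 = 8352.9 Mb
Total: 150848.9 Mb = 18856.1 MB.
= 18.86 GB.

18.86 GB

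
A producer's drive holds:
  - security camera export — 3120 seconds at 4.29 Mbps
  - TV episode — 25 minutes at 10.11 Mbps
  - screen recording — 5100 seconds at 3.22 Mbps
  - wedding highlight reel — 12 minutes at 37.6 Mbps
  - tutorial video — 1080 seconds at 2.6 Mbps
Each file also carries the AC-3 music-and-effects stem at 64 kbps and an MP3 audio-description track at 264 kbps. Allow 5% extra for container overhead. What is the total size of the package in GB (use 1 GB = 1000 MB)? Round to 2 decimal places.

10.32 GB

Audio total: 64 + 264 = 328 kbps = 0.328 Mbps.
security camera export: 4.618 Mbps × 3120 s × 1.05 = 15128.6 Mb
TV episode: 10.438 Mbps × 1500 s × 1.05 = 16439.8 Mb
screen recording: 3.548 Mbps × 5100 s × 1.05 = 18999.5 Mb
wedding highlight reel: 37.928 Mbps × 720 s × 1.05 = 28673.6 Mb
tutorial video: 2.928 Mbps × 1080 s × 1.05 = 3320.4 Mb
Total: 82561.9 Mb = 10320.2 MB.
= 10.32 GB.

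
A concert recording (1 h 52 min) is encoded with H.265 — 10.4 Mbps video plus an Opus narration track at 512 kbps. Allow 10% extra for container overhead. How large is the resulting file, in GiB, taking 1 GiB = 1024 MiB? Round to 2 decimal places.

9.39 GiB

1 h 52 min = 112 min = 6720 s
Audio: 512 kbps = 0.512 Mbps.
Total bitrate: 10.4 + 0.512 = 10.912 Mbps.
Stream data: 10.912 Mbps × 6720 s = 73328.6 Mb.
With 10% container overhead: ×1.10.
80,662 Mb = 10,082,688,000 bytes ÷ 1,073,741,824 = 9.390 GiB.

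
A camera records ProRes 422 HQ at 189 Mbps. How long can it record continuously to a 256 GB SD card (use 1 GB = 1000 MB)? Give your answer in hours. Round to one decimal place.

3.0 hours

Capacity: 256 GB = 2,048,000 Mb.
Recording time: 2,048,000 / 189.000 = 10,836 s ≈ 3.01 hours.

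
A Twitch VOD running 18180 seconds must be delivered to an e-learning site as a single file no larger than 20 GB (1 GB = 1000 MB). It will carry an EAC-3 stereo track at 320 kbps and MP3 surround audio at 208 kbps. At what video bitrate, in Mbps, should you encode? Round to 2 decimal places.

Budget: 20 GB = 160000.0 Mb.
Total bitrate budget: 160000.0 Mb / 18180 s = 8.801 Mbps.
Audio total: 320 + 208 = 528 kbps = 0.528 Mbps.
Video: 8.801 − 0.528 = 8.273 Mbps.

8.27 Mbps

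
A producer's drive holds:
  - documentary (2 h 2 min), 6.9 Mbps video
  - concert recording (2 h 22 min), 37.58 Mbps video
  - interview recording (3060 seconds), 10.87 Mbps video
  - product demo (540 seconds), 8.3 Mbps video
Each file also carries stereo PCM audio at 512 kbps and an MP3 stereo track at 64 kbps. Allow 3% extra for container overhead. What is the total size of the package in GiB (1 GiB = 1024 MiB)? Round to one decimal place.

Audio total: 512 + 64 = 576 kbps = 0.576 Mbps.
documentary: 7.476 Mbps × 7320 s × 1.03 = 56366.0 Mb
concert recording: 38.156 Mbps × 8520 s × 1.03 = 334841.8 Mb
interview recording: 11.446 Mbps × 3060 s × 1.03 = 36075.5 Mb
product demo: 8.876 Mbps × 540 s × 1.03 = 4936.8 Mb
Total: 432220.2 Mb = 54027.5 MB.
= 50.32 GiB.

50.3 GiB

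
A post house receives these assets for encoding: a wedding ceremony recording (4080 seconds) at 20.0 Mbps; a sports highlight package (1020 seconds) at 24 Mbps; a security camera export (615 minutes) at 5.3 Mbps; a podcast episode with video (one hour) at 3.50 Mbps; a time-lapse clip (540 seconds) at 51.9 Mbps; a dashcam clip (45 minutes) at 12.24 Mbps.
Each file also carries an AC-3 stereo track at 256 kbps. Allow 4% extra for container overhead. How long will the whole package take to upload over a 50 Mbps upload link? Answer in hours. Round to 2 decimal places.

Audio: 256 kbps = 0.256 Mbps.
wedding ceremony recording: 20.256 Mbps × 4080 s × 1.04 = 85950.3 Mb
sports highlight package: 24.256 Mbps × 1020 s × 1.04 = 25730.8 Mb
security camera export: 5.556 Mbps × 36900 s × 1.04 = 213217.1 Mb
podcast episode with video: 3.756 Mbps × 3600 s × 1.04 = 14062.5 Mb
time-lapse clip: 52.156 Mbps × 540 s × 1.04 = 29290.8 Mb
dashcam clip: 12.496 Mbps × 2700 s × 1.04 = 35088.8 Mb
Total: 403340.1 Mb = 50417.5 MB.
At 50 Mbps: 403340.1 / 50 = 8067 s ≈ 2.24 hours.

2.24 hours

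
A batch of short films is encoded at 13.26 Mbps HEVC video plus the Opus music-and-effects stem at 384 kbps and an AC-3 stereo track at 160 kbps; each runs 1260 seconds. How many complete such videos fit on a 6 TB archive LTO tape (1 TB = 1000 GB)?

Audio total: 384 + 160 = 544 kbps = 0.544 Mbps.
Total bitrate: 13.804 Mbps.
Per item: 13.804 Mbps × 1260 s = 17,393 Mb = 2,174 MB.
Capacity: 6 TB = 48,000,000 Mb; 2759.72 items → 2759 complete.

2759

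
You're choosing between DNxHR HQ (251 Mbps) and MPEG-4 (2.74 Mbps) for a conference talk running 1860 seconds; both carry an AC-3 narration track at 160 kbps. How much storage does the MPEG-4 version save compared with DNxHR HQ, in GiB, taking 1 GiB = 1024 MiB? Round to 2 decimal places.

Audio: 160 kbps = 0.160 Mbps.
DNxHR HQ: 251.160 Mbps × 1860 s = 467157.6 Mb = 54.384 GiB.
MPEG-4: 2.900 Mbps × 1860 s = 5394.0 Mb = 0.628 GiB.
Saving: 54.384 − 0.628 = 53.756 GiB.

53.76 GiB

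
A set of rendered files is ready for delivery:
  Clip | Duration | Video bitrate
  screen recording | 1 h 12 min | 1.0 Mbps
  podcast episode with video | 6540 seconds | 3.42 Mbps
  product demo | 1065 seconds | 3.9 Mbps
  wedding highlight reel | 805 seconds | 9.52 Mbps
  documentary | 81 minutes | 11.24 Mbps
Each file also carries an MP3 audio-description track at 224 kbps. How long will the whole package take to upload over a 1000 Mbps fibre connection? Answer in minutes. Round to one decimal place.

1.6 minutes

Audio: 224 kbps = 0.224 Mbps.
screen recording: 1.224 Mbps × 4320 s = 5287.7 Mb
podcast episode with video: 3.644 Mbps × 6540 s = 23831.8 Mb
product demo: 4.124 Mbps × 1065 s = 4392.1 Mb
wedding highlight reel: 9.744 Mbps × 805 s = 7843.9 Mb
documentary: 11.464 Mbps × 4860 s = 55715.0 Mb
Total: 97070.5 Mb = 12133.8 MB.
At 1000 Mbps: 97070.5 / 1000 = 97 s ≈ 1.62 minutes.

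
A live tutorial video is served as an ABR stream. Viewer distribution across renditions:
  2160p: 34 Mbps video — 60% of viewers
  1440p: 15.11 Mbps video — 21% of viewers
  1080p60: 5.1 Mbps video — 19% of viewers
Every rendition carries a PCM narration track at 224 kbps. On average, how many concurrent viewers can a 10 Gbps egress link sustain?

403

Audio: 224 kbps = 0.224 Mbps.
Average per-viewer bitrate: 0.60×34.224 + 0.21×15.334 + 0.19×5.324 = 24.766 Mbps.
10 Gbps = 10,000 Mbps; 10,000 / 24.766 = 403.78 → 403.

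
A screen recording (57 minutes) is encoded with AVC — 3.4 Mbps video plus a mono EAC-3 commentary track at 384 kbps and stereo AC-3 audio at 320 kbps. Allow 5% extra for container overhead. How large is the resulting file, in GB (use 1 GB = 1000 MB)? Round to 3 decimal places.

1.842 GB

57 min = 3420 s
Audio total: 384 + 320 = 704 kbps = 0.704 Mbps.
Total bitrate: 3.4 + 0.704 = 4.104 Mbps.
Stream data: 4.104 Mbps × 3420 s = 14035.7 Mb.
With 5% container overhead: ×1.05.
14,737 Mb ÷ 8 = 1,842 MB → 1.842 GB.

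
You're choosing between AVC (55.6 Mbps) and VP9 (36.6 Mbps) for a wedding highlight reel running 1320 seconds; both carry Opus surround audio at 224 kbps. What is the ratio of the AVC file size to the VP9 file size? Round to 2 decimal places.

Audio: 224 kbps = 0.224 Mbps.
AVC: 55.824 Mbps × 1320 s = 73687.7 Mb = 9.211 GB.
VP9: 36.824 Mbps × 1320 s = 48607.7 Mb = 6.076 GB.
Ratio: 9.211 / 6.076 = 1.516.

1.52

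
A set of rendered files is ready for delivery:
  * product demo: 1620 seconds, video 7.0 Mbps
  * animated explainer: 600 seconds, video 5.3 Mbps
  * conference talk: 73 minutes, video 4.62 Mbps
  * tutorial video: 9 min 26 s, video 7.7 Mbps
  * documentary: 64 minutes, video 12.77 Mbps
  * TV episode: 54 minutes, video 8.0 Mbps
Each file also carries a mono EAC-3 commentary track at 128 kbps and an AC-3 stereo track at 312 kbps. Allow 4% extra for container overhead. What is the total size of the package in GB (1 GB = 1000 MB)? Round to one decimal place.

Audio total: 128 + 312 = 440 kbps = 0.440 Mbps.
product demo: 7.440 Mbps × 1620 s × 1.04 = 12534.9 Mb
animated explainer: 5.740 Mbps × 600 s × 1.04 = 3581.8 Mb
conference talk: 5.060 Mbps × 4380 s × 1.04 = 23049.3 Mb
tutorial video: 8.140 Mbps × 566 s × 1.04 = 4791.5 Mb
documentary: 13.210 Mbps × 3840 s × 1.04 = 52755.5 Mb
TV episode: 8.440 Mbps × 3240 s × 1.04 = 28439.4 Mb
Total: 125152.4 Mb = 15644.0 MB.
= 15.64 GB.

15.6 GB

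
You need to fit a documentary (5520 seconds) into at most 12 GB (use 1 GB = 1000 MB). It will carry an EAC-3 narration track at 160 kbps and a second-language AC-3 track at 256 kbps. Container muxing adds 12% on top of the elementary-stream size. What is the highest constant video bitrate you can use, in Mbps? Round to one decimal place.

Budget: 12 GB = 96000.0 Mb.
Stream payload after overhead: 96000.0 / 1.12 = 85714.3 Mb.
Total bitrate budget: 85714.3 Mb / 5520 s = 15.528 Mbps.
Audio total: 160 + 256 = 416 kbps = 0.416 Mbps.
Video: 15.528 − 0.416 = 15.112 Mbps.

15.1 Mbps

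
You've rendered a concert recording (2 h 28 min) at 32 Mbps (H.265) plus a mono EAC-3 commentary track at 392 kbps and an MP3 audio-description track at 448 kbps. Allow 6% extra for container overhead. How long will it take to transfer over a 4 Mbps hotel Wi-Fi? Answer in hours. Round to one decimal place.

2 h 28 min = 148 min = 8880 s
Audio total: 392 + 448 = 840 kbps = 0.840 Mbps.
Total bitrate: 32.840 Mbps.
File: 32.840 Mbps × 8880 s = 291619.2 Mb.
With 6% container overhead: ×1.06. → 309116.4 Mb.
At 4 Mbps: 309116.4 / 4 = 77279.1 s ≈ 21.5 hours.

21.5 hours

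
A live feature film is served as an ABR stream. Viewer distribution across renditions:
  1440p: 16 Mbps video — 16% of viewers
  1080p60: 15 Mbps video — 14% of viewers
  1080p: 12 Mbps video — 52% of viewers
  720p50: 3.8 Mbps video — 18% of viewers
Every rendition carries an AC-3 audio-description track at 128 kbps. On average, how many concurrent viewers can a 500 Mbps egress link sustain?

42

Audio: 128 kbps = 0.128 Mbps.
Average per-viewer bitrate: 0.16×16.128 + 0.14×15.128 + 0.52×12.128 + 0.18×3.928 = 11.712 Mbps.
500 Mbps = 500.0 Mbps; 500.0 / 11.712 = 42.69 → 42.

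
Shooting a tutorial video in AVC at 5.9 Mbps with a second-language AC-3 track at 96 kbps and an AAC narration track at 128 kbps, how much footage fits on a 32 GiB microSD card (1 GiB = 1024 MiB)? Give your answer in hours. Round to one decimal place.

Audio total: 96 + 128 = 224 kbps = 0.224 Mbps.
Total bitrate: 5.9 + 0.224 = 6.124 Mbps.
Capacity: 32 GiB = 274,878 Mb.
Recording time: 274,878 / 6.124 = 44,885 s ≈ 12.5 hours.

12.5 hours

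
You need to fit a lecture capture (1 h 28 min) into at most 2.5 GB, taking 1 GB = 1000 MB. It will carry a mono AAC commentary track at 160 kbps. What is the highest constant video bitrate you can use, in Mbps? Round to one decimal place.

Budget: 2.5 GB = 20000.0 Mb.
1 h 28 min = 88 min = 5280 s
Total bitrate budget: 20000.0 Mb / 5280 s = 3.788 Mbps.
Audio: 160 kbps = 0.160 Mbps.
Video: 3.788 − 0.160 = 3.628 Mbps.

3.6 Mbps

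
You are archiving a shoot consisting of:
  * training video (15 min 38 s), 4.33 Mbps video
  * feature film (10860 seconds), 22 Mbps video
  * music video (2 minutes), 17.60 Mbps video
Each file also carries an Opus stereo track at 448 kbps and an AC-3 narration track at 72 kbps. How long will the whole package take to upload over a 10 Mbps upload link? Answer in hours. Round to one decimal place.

Audio total: 448 + 72 = 520 kbps = 0.520 Mbps.
training video: 4.850 Mbps × 938 s = 4549.3 Mb
feature film: 22.520 Mbps × 10860 s = 244567.2 Mb
music video: 18.120 Mbps × 120 s = 2174.4 Mb
Total: 251290.9 Mb = 31411.4 MB.
At 10 Mbps: 251290.9 / 10 = 25129 s ≈ 6.98 hours.

7.0 hours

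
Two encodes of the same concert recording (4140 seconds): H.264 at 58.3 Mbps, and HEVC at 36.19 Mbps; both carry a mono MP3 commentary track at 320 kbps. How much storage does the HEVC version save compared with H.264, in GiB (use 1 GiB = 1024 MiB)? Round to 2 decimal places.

Audio: 320 kbps = 0.320 Mbps.
H.264: 58.620 Mbps × 4140 s = 242686.8 Mb = 28.252 GiB.
HEVC: 36.510 Mbps × 4140 s = 151151.4 Mb = 17.596 GiB.
Saving: 28.252 − 17.596 = 10.656 GiB.

10.66 GiB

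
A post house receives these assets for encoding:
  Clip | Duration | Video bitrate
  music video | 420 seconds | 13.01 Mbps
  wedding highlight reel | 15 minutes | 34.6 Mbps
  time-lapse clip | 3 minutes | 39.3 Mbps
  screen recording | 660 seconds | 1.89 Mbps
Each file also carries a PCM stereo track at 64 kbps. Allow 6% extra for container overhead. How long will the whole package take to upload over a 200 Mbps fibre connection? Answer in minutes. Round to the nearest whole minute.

4 minutes

Audio: 64 kbps = 0.064 Mbps.
music video: 13.074 Mbps × 420 s × 1.06 = 5820.5 Mb
wedding highlight reel: 34.664 Mbps × 900 s × 1.06 = 33069.5 Mb
time-lapse clip: 39.364 Mbps × 180 s × 1.06 = 7510.7 Mb
screen recording: 1.954 Mbps × 660 s × 1.06 = 1367.0 Mb
Total: 47767.7 Mb = 5971.0 MB.
At 200 Mbps: 47767.7 / 200 = 239 s ≈ 3.98 minutes.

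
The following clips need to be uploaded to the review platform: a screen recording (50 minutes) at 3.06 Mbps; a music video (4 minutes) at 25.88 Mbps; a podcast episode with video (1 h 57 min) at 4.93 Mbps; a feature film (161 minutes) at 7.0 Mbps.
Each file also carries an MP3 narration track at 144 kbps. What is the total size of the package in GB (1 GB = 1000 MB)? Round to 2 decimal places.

Audio: 144 kbps = 0.144 Mbps.
screen recording: 3.204 Mbps × 3000 s = 9612.0 Mb
music video: 26.024 Mbps × 240 s = 6245.8 Mb
podcast episode with video: 5.074 Mbps × 7020 s = 35619.5 Mb
feature film: 7.144 Mbps × 9660 s = 69011.0 Mb
Total: 120488.3 Mb = 15061.0 MB.
= 15.06 GB.

15.06 GB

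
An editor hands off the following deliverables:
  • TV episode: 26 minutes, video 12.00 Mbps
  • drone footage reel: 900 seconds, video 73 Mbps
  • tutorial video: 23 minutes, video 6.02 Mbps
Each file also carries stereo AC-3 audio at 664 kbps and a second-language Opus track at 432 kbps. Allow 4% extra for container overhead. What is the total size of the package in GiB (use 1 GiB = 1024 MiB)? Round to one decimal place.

Audio total: 664 + 432 = 1096 kbps = 1.096 Mbps.
TV episode: 13.096 Mbps × 1560 s × 1.04 = 21247.0 Mb
drone footage reel: 74.096 Mbps × 900 s × 1.04 = 69353.9 Mb
tutorial video: 7.116 Mbps × 1380 s × 1.04 = 10212.9 Mb
Total: 100813.7 Mb = 12601.7 MB.
= 11.74 GiB.

11.7 GiB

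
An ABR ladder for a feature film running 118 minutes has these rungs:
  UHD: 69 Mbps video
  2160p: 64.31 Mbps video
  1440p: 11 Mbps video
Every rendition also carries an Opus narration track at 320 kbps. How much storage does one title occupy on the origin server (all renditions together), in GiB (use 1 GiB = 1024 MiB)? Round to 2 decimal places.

119.73 GiB

118 min = 7080 s
Audio: 320 kbps = 0.320 Mbps.
Sum of rendition bitrates: (69+0.320) + (64.31+0.320) + (11+0.320) = 145.270 Mbps.
× 7080 s = 1,028,512 Mb = 128,564 MB = 119.7 GiB.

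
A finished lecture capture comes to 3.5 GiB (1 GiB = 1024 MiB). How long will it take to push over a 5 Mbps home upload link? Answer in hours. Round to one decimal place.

File: 3.5 GiB = 30064.8 Mb.
At 5 Mbps: 30064.8 / 5 = 6013.0 s ≈ 1.67 hours.

1.7 hours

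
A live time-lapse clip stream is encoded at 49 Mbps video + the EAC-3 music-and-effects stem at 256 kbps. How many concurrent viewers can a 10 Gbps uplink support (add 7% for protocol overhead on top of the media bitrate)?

Audio: 256 kbps = 0.256 Mbps.
Per-viewer media rate: 49.256 Mbps.
On the wire with 7% overhead: 52.704 Mbps.
10 Gbps = 10,000 Mbps; 10,000 / 52.704 = 189.74 → 189 viewers.

189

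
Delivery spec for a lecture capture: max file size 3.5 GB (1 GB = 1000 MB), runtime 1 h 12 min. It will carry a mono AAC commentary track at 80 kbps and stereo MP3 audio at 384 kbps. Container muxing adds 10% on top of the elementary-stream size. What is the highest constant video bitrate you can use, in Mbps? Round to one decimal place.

Budget: 3.5 GB = 28000.0 Mb.
Stream payload after overhead: 28000.0 / 1.10 = 25454.5 Mb.
1 h 12 min = 72 min = 4320 s
Total bitrate budget: 25454.5 Mb / 4320 s = 5.892 Mbps.
Audio total: 80 + 384 = 464 kbps = 0.464 Mbps.
Video: 5.892 − 0.464 = 5.428 Mbps.

5.4 Mbps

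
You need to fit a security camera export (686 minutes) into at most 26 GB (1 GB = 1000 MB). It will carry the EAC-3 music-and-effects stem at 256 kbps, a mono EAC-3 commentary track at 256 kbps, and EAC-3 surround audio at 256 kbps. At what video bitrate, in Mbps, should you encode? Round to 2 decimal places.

4.29 Mbps

Budget: 26 GB = 208000.0 Mb.
686 min = 41160 s
Total bitrate budget: 208000.0 Mb / 41160 s = 5.053 Mbps.
Audio total: 256 + 256 + 256 = 768 kbps = 0.768 Mbps.
Video: 5.053 − 0.768 = 4.285 Mbps.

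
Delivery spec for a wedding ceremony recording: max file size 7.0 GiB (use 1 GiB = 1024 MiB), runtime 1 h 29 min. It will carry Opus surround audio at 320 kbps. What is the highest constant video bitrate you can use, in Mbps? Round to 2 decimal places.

10.94 Mbps

Budget: 7.0 GiB = 60129.5 Mb.
1 h 29 min = 89 min = 5340 s
Total bitrate budget: 60129.5 Mb / 5340 s = 11.260 Mbps.
Audio: 320 kbps = 0.320 Mbps.
Video: 11.260 − 0.320 = 10.940 Mbps.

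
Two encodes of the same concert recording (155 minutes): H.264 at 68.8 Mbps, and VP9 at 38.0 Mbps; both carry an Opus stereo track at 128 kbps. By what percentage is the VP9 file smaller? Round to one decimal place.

155 min = 9300 s
Audio: 128 kbps = 0.128 Mbps.
H.264: 68.928 Mbps × 9300 s = 641030.4 Mb = 80.129 GB.
VP9: 38.128 Mbps × 9300 s = 354590.4 Mb = 44.324 GB.
Reduction: (1 − 44.324/80.129) × 100 = 44.68%.

44.7%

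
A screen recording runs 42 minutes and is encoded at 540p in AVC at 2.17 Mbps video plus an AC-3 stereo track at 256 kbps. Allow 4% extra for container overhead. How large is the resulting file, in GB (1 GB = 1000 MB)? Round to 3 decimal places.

0.795 GB

42 min = 2520 s
Audio: 256 kbps = 0.256 Mbps.
Total bitrate: 2.17 + 0.256 = 2.426 Mbps.
Stream data: 2.426 Mbps × 2520 s = 6113.5 Mb.
With 4% container overhead: ×1.04.
6,358 Mb ÷ 8 = 794.8 MB → 0.7948 GB.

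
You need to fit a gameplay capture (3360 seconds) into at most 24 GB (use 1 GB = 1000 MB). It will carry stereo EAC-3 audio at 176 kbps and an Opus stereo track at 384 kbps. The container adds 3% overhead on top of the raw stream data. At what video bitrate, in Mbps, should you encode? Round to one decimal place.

Budget: 24 GB = 192000.0 Mb.
Stream payload after overhead: 192000.0 / 1.03 = 186407.8 Mb.
Total bitrate budget: 186407.8 Mb / 3360 s = 55.479 Mbps.
Audio total: 176 + 384 = 560 kbps = 0.560 Mbps.
Video: 55.479 − 0.560 = 54.919 Mbps.

54.9 Mbps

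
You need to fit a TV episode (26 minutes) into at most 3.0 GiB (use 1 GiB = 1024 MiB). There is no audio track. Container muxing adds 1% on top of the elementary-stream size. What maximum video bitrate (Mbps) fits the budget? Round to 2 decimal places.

Budget: 3.0 GiB = 25769.8 Mb.
Stream payload after overhead: 25769.8 / 1.01 = 25514.7 Mb.
26 min = 1560 s
Total bitrate budget: 25514.7 Mb / 1560 s = 16.356 Mbps.

16.36 Mbps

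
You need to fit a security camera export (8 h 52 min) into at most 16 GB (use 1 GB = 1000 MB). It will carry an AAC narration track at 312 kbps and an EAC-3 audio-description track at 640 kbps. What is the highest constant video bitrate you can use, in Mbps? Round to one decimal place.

3.1 Mbps

Budget: 16 GB = 128000.0 Mb.
8 h 52 min = 532 min = 31920 s
Total bitrate budget: 128000.0 Mb / 31920 s = 4.010 Mbps.
Audio total: 312 + 640 = 952 kbps = 0.952 Mbps.
Video: 4.010 − 0.952 = 3.058 Mbps.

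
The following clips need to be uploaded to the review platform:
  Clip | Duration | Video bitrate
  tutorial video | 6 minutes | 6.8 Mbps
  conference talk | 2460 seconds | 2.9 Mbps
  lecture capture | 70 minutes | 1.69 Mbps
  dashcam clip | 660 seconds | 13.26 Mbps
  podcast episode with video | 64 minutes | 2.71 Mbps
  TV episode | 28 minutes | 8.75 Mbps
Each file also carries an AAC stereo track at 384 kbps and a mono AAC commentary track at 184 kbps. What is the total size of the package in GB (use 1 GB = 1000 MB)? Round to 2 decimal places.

Audio total: 384 + 184 = 568 kbps = 0.568 Mbps.
tutorial video: 7.368 Mbps × 360 s = 2652.5 Mb
conference talk: 3.468 Mbps × 2460 s = 8531.3 Mb
lecture capture: 2.258 Mbps × 4200 s = 9483.6 Mb
dashcam clip: 13.828 Mbps × 660 s = 9126.5 Mb
podcast episode with video: 3.278 Mbps × 3840 s = 12587.5 Mb
TV episode: 9.318 Mbps × 1680 s = 15654.2 Mb
Total: 58035.6 Mb = 7254.4 MB.
= 7.254 GB.

7.25 GB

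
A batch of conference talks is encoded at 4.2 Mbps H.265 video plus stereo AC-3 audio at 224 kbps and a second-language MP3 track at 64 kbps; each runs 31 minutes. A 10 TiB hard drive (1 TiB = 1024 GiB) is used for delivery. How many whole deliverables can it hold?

10537

31 min = 1860 s
Audio total: 224 + 64 = 288 kbps = 0.288 Mbps.
Total bitrate: 4.488 Mbps.
Per item: 4.488 Mbps × 1860 s = 8,348 Mb = 1,043 MB.
Capacity: 10 TiB = 87,960,930 Mb; 10537.17 items → 10537 complete.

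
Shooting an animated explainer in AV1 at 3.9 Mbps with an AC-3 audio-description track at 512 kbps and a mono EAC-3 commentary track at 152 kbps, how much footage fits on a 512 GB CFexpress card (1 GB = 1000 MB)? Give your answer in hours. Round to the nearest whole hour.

Audio total: 512 + 152 = 664 kbps = 0.664 Mbps.
Total bitrate: 3.9 + 0.664 = 4.564 Mbps.
Capacity: 512 GB = 4,096,000 Mb.
Recording time: 4,096,000 / 4.564 = 897,458 s ≈ 249 hours.

249 hours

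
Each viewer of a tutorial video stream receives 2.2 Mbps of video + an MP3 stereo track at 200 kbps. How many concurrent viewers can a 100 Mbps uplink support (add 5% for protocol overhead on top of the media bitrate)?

Audio: 200 kbps = 0.200 Mbps.
Per-viewer media rate: 2.400 Mbps.
On the wire with 5% overhead: 2.520 Mbps.
100 Mbps = 100.0 Mbps; 100.0 / 2.520 = 39.68 → 39 viewers.

39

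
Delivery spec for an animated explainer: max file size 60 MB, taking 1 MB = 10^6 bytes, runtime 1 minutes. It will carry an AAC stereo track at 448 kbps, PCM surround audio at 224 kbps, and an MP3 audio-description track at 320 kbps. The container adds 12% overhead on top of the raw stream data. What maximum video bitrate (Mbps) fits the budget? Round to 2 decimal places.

6.15 Mbps

Budget: 60 MB = 480.0 Mb.
Stream payload after overhead: 480.0 / 1.12 = 428.6 Mb.
Total bitrate budget: 428.6 Mb / 60 s = 7.143 Mbps.
Audio total: 448 + 224 + 320 = 992 kbps = 0.992 Mbps.
Video: 7.143 − 0.992 = 6.151 Mbps.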